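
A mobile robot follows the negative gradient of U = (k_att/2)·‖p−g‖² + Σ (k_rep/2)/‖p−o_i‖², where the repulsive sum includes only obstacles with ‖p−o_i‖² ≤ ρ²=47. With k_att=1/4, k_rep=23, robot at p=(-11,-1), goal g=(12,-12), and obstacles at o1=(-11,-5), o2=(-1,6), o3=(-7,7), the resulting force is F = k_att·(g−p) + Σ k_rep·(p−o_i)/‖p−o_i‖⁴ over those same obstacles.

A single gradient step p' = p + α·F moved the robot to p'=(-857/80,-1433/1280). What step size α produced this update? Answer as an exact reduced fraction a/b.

F_att = 1/4·(g−p) = 1/4·(23,-11) = (5.7500,-2.7500)
o1: d²=16 ≤ ρ²=47; F_rep = 23·(0,4)/16² = (0.0000,0.3594)
o2: d²=149 > ρ²=47 → inactive
o3: d²=80 > ρ²=47 → inactive
F = F_att + ΣF_rep = (5.7500,-2.3906)
Δp = p'−p = (0.2875,-0.1195); α = Δx/Fx = (23/80) / (23/4) = 1/20
check: Δy/Fy = (-153/1280) / (-153/64) = 1/20 ✓

α = 1/20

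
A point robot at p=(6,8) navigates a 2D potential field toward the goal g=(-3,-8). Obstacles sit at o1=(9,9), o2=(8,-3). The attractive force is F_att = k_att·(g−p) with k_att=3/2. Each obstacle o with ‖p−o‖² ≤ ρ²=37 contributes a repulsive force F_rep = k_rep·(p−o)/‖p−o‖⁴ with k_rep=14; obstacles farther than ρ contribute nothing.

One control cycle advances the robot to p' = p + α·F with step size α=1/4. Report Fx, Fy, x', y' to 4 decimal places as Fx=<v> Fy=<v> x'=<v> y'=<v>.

F_att = 3/2·(g−p) = 3/2·(-9,-16) = (-13.5000,-24.0000)
o1: d²=10 ≤ ρ²=37; F_rep = 14·(-3,-1)/10² = (-0.4200,-0.1400)
o2: d²=125 > ρ²=37 → inactive
F = F_att + ΣF_rep = (-13.9200,-24.1400)
p' = p + 1/4·F = (2.5200,1.9650)

Fx=-13.9200 Fy=-24.1400 x'=2.5200 y'=1.9650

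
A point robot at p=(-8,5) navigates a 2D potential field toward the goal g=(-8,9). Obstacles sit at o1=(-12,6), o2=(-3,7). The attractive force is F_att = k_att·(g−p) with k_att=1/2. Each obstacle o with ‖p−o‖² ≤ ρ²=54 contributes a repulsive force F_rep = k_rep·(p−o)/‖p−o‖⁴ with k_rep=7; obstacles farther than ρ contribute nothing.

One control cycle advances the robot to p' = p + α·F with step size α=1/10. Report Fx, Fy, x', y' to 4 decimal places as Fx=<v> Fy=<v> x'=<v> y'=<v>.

Fx=0.0553 Fy=1.9591 x'=-7.9945 y'=5.1959

F_att = 1/2·(g−p) = 1/2·(0,4) = (0.0000,2.0000)
o1: d²=17 ≤ ρ²=54; F_rep = 7·(4,-1)/17² = (0.0969,-0.0242)
o2: d²=29 ≤ ρ²=54; F_rep = 7·(-5,-2)/29² = (-0.0416,-0.0166)
F = F_att + ΣF_rep = (0.0553,1.9591)
p' = p + 1/10·F = (-7.9945,5.1959)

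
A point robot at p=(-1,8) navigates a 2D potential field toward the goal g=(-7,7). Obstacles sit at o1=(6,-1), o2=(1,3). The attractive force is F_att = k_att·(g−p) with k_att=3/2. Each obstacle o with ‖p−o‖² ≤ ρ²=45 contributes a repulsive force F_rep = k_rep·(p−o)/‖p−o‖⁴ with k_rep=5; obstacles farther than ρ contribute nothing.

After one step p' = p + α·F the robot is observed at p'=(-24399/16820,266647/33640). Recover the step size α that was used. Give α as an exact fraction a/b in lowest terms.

α = 1/20

F_att = 3/2·(g−p) = 3/2·(-6,-1) = (-9.0000,-1.5000)
o1: d²=130 > ρ²=45 → inactive
o2: d²=29 ≤ ρ²=45; F_rep = 5·(-2,5)/29² = (-0.0119,0.0297)
F = F_att + ΣF_rep = (-9.0119,-1.4703)
Δp = p'−p = (-0.4506,-0.0735); α = Δx/Fx = (-7579/16820) / (-7579/841) = 1/20
check: Δy/Fy = (-2473/33640) / (-2473/1682) = 1/20 ✓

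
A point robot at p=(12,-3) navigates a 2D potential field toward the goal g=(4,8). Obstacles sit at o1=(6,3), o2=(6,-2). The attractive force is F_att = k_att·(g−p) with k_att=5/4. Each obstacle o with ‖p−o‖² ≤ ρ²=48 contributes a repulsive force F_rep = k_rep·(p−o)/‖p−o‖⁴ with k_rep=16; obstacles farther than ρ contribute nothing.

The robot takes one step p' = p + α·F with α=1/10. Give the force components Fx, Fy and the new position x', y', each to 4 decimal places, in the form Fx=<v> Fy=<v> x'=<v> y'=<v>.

F_att = 5/4·(g−p) = 5/4·(-8,11) = (-10.0000,13.7500)
o1: d²=72 > ρ²=48 → inactive
o2: d²=37 ≤ ρ²=48; F_rep = 16·(6,-1)/37² = (0.0701,-0.0117)
F = F_att + ΣF_rep = (-9.9299,13.7383)
p' = p + 1/10·F = (11.0070,-1.6262)

Fx=-9.9299 Fy=13.7383 x'=11.0070 y'=-1.6262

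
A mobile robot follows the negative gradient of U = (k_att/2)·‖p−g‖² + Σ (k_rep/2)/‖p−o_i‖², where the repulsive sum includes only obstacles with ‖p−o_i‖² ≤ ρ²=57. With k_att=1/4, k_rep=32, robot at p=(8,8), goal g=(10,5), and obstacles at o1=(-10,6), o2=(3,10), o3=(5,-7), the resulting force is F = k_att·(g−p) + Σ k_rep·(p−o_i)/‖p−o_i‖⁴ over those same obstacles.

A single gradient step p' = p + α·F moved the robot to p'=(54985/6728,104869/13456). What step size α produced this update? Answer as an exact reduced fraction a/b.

F_att = 1/4·(g−p) = 1/4·(2,-3) = (0.5000,-0.7500)
o1: d²=328 > ρ²=57 → inactive
o2: d²=29 ≤ ρ²=57; F_rep = 32·(5,-2)/29² = (0.1902,-0.0761)
o3: d²=234 > ρ²=57 → inactive
F = F_att + ΣF_rep = (0.6902,-0.8261)
Δp = p'−p = (0.1726,-0.2065); α = Δx/Fx = (1161/6728) / (1161/1682) = 1/4
check: Δy/Fy = (-2779/13456) / (-2779/3364) = 1/4 ✓

α = 1/4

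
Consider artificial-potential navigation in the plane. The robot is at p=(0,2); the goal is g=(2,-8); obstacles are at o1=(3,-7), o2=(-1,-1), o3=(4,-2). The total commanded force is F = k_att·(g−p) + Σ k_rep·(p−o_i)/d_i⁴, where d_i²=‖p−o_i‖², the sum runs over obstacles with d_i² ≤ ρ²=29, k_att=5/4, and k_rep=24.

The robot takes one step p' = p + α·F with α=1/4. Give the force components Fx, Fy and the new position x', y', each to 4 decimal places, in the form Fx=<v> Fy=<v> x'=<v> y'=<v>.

F_att = 5/4·(g−p) = 5/4·(2,-10) = (2.5000,-12.5000)
o1: d²=90 > ρ²=29 → inactive
o2: d²=10 ≤ ρ²=29; F_rep = 24·(1,3)/10² = (0.2400,0.7200)
o3: d²=32 > ρ²=29 → inactive
F = F_att + ΣF_rep = (2.7400,-11.7800)
p' = p + 1/4·F = (0.6850,-0.9450)

Fx=2.7400 Fy=-11.7800 x'=0.6850 y'=-0.9450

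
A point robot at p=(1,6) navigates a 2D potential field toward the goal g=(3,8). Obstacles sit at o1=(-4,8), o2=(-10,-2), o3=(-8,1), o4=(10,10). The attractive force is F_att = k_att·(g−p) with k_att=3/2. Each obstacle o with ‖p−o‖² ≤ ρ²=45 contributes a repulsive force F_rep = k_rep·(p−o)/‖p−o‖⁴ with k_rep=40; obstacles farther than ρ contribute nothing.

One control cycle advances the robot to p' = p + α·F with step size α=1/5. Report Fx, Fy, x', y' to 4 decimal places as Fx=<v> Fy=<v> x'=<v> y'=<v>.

F_att = 3/2·(g−p) = 3/2·(2,2) = (3.0000,3.0000)
o1: d²=29 ≤ ρ²=45; F_rep = 40·(5,-2)/29² = (0.2378,-0.0951)
o2: d²=185 > ρ²=45 → inactive
o3: d²=106 > ρ²=45 → inactive
o4: d²=97 > ρ²=45 → inactive
F = F_att + ΣF_rep = (3.2378,2.9049)
p' = p + 1/5·F = (1.6476,6.5810)

Fx=3.2378 Fy=2.9049 x'=1.6476 y'=6.5810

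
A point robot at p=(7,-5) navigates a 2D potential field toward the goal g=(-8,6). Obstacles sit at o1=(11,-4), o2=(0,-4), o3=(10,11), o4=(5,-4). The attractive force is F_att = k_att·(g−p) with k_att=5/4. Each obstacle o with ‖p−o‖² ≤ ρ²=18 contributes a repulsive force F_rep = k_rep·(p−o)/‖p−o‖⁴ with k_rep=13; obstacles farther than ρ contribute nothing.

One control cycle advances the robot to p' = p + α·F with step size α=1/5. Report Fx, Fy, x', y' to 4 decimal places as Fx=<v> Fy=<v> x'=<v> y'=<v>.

F_att = 5/4·(g−p) = 5/4·(-15,11) = (-18.7500,13.7500)
o1: d²=17 ≤ ρ²=18; F_rep = 13·(-4,-1)/17² = (-0.1799,-0.0450)
o2: d²=50 > ρ²=18 → inactive
o3: d²=265 > ρ²=18 → inactive
o4: d²=5 ≤ ρ²=18; F_rep = 13·(2,-1)/5² = (1.0400,-0.5200)
F = F_att + ΣF_rep = (-17.8899,13.1850)
p' = p + 1/5·F = (3.4220,-2.3630)

Fx=-17.8899 Fy=13.1850 x'=3.4220 y'=-2.3630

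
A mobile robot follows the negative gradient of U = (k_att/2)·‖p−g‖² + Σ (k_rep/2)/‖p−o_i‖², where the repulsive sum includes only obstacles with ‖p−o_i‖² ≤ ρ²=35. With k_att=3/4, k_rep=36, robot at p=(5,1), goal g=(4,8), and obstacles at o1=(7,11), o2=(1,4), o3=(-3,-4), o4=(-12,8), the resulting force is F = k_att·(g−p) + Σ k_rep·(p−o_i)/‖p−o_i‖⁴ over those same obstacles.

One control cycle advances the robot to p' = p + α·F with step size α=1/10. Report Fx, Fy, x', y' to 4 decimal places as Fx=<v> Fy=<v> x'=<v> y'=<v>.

Fx=-0.5196 Fy=5.0772 x'=4.9480 y'=1.5077

F_att = 3/4·(g−p) = 3/4·(-1,7) = (-0.7500,5.2500)
o1: d²=104 > ρ²=35 → inactive
o2: d²=25 ≤ ρ²=35; F_rep = 36·(4,-3)/25² = (0.2304,-0.1728)
o3: d²=89 > ρ²=35 → inactive
o4: d²=338 > ρ²=35 → inactive
F = F_att + ΣF_rep = (-0.5196,5.0772)
p' = p + 1/10·F = (4.9480,1.5077)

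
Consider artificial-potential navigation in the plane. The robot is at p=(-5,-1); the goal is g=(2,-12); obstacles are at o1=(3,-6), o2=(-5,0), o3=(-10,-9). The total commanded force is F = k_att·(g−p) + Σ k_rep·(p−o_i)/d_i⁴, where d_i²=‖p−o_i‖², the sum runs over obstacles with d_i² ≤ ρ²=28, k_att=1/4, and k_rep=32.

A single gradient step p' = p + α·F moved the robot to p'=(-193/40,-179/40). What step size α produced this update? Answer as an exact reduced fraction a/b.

F_att = 1/4·(g−p) = 1/4·(7,-11) = (1.7500,-2.7500)
o1: d²=89 > ρ²=28 → inactive
o2: d²=1 ≤ ρ²=28; F_rep = 32·(0,-1)/1² = (0.0000,-32.0000)
o3: d²=89 > ρ²=28 → inactive
F = F_att + ΣF_rep = (1.7500,-34.7500)
Δp = p'−p = (0.1750,-3.4750); α = Δx/Fx = (7/40) / (7/4) = 1/10
check: Δy/Fy = (-139/40) / (-139/4) = 1/10 ✓

α = 1/10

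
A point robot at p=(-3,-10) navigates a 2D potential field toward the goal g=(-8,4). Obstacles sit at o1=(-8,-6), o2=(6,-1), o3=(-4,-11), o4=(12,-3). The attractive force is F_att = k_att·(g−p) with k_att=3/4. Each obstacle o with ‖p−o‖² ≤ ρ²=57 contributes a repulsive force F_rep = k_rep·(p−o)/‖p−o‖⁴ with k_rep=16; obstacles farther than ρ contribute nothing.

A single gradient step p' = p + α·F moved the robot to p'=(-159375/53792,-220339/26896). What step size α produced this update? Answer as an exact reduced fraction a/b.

F_att = 3/4·(g−p) = 3/4·(-5,14) = (-3.7500,10.5000)
o1: d²=41 ≤ ρ²=57; F_rep = 16·(5,-4)/41² = (0.0476,-0.0381)
o2: d²=162 > ρ²=57 → inactive
o3: d²=2 ≤ ρ²=57; F_rep = 16·(1,1)/2² = (4.0000,4.0000)
o4: d²=274 > ρ²=57 → inactive
F = F_att + ΣF_rep = (0.2976,14.4619)
Δp = p'−p = (0.0372,1.8077); α = Δx/Fx = (2001/53792) / (2001/6724) = 1/8
check: Δy/Fy = (48621/26896) / (48621/3362) = 1/8 ✓

α = 1/8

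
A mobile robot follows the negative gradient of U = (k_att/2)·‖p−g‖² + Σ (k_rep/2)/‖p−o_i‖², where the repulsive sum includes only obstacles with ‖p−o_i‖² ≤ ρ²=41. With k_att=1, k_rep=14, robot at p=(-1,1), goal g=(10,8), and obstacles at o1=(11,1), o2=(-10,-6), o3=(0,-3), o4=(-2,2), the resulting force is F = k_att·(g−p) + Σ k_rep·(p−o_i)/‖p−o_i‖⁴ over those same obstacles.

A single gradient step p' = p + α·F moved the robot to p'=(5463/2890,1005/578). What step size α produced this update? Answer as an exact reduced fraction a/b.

F_att = 1·(g−p) = 1·(11,7) = (11.0000,7.0000)
o1: d²=144 > ρ²=41 → inactive
o2: d²=130 > ρ²=41 → inactive
o3: d²=17 ≤ ρ²=41; F_rep = 14·(-1,4)/17² = (-0.0484,0.1938)
o4: d²=2 ≤ ρ²=41; F_rep = 14·(1,-1)/2² = (3.5000,-3.5000)
F = F_att + ΣF_rep = (14.4516,3.6938)
Δp = p'−p = (2.8903,0.7388); α = Δx/Fx = (8353/2890) / (8353/578) = 1/5
check: Δy/Fy = (427/578) / (2135/578) = 1/5 ✓

α = 1/5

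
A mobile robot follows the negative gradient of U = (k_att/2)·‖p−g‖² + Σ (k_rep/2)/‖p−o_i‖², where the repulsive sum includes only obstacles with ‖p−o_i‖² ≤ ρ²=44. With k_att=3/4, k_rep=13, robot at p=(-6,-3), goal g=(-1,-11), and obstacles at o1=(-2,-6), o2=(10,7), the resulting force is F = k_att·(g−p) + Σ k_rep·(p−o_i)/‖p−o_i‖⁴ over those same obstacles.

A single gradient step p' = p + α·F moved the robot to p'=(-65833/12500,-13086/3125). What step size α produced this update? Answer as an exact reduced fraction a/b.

α = 1/5

F_att = 3/4·(g−p) = 3/4·(5,-8) = (3.7500,-6.0000)
o1: d²=25 ≤ ρ²=44; F_rep = 13·(-4,3)/25² = (-0.0832,0.0624)
o2: d²=356 > ρ²=44 → inactive
F = F_att + ΣF_rep = (3.6668,-5.9376)
Δp = p'−p = (0.7334,-1.1875); α = Δx/Fx = (9167/12500) / (9167/2500) = 1/5
check: Δy/Fy = (-3711/3125) / (-3711/625) = 1/5 ✓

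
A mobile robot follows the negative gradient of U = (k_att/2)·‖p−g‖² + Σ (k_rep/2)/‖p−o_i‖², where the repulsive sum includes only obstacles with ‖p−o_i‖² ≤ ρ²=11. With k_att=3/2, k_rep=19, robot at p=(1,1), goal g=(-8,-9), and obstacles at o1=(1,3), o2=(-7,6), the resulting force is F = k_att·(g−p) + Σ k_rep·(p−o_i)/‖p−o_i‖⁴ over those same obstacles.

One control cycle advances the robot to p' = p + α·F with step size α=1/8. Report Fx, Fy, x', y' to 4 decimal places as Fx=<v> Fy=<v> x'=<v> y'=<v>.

F_att = 3/2·(g−p) = 3/2·(-9,-10) = (-13.5000,-15.0000)
o1: d²=4 ≤ ρ²=11; F_rep = 19·(0,-2)/4² = (0.0000,-2.3750)
o2: d²=89 > ρ²=11 → inactive
F = F_att + ΣF_rep = (-13.5000,-17.3750)
p' = p + 1/8·F = (-0.6875,-1.1719)

Fx=-13.5000 Fy=-17.3750 x'=-0.6875 y'=-1.1719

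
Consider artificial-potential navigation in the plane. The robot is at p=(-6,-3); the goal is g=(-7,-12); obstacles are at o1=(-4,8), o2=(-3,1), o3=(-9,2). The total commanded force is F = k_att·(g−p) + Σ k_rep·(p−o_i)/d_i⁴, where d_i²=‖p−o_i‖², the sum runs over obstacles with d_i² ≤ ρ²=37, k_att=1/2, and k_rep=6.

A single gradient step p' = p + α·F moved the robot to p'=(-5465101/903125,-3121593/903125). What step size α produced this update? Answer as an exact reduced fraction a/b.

F_att = 1/2·(g−p) = 1/2·(-1,-9) = (-0.5000,-4.5000)
o1: d²=125 > ρ²=37 → inactive
o2: d²=25 ≤ ρ²=37; F_rep = 6·(-3,-4)/25² = (-0.0288,-0.0384)
o3: d²=34 ≤ ρ²=37; F_rep = 6·(3,-5)/34² = (0.0156,-0.0260)
F = F_att + ΣF_rep = (-0.5132,-4.5644)
Δp = p'−p = (-0.0513,-0.4564); α = Δx/Fx = (-46351/903125) / (-92702/180625) = 1/10
check: Δy/Fy = (-412218/903125) / (-824436/180625) = 1/10 ✓

α = 1/10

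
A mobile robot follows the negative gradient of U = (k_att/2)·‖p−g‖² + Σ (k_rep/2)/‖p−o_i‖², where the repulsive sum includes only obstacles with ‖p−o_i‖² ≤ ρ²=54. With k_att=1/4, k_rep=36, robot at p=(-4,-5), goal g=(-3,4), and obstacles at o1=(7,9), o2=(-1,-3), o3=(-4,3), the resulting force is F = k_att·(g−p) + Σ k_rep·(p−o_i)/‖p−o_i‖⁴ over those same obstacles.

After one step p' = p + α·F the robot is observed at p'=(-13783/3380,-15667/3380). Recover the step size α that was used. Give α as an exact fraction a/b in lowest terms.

α = 1/5

F_att = 1/4·(g−p) = 1/4·(1,9) = (0.2500,2.2500)
o1: d²=317 > ρ²=54 → inactive
o2: d²=13 ≤ ρ²=54; F_rep = 36·(-3,-2)/13² = (-0.6391,-0.4260)
o3: d²=64 > ρ²=54 → inactive
F = F_att + ΣF_rep = (-0.3891,1.8240)
Δp = p'−p = (-0.0778,0.3648); α = Δx/Fx = (-263/3380) / (-263/676) = 1/5
check: Δy/Fy = (1233/3380) / (1233/676) = 1/5 ✓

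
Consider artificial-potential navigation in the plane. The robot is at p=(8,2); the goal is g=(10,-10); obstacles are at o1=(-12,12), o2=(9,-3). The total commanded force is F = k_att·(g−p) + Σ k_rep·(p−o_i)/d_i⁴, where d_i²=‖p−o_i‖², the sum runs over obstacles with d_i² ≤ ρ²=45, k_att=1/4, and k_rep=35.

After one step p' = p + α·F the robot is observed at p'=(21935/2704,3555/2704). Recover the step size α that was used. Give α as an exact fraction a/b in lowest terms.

F_att = 1/4·(g−p) = 1/4·(2,-12) = (0.5000,-3.0000)
o1: d²=500 > ρ²=45 → inactive
o2: d²=26 ≤ ρ²=45; F_rep = 35·(-1,5)/26² = (-0.0518,0.2589)
F = F_att + ΣF_rep = (0.4482,-2.7411)
Δp = p'−p = (0.1121,-0.6853); α = Δx/Fx = (303/2704) / (303/676) = 1/4
check: Δy/Fy = (-1853/2704) / (-1853/676) = 1/4 ✓

α = 1/4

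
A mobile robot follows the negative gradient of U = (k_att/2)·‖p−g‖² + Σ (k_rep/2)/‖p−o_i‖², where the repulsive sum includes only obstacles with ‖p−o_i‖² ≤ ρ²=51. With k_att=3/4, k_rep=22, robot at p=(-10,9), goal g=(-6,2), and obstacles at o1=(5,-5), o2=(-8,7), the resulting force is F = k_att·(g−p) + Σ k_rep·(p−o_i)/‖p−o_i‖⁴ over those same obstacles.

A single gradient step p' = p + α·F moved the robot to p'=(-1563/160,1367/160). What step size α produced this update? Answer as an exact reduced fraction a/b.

F_att = 3/4·(g−p) = 3/4·(4,-7) = (3.0000,-5.2500)
o1: d²=421 > ρ²=51 → inactive
o2: d²=8 ≤ ρ²=51; F_rep = 22·(-2,2)/8² = (-0.6875,0.6875)
F = F_att + ΣF_rep = (2.3125,-4.5625)
Δp = p'−p = (0.2313,-0.4562); α = Δx/Fx = (37/160) / (37/16) = 1/10
check: Δy/Fy = (-73/160) / (-73/16) = 1/10 ✓

α = 1/10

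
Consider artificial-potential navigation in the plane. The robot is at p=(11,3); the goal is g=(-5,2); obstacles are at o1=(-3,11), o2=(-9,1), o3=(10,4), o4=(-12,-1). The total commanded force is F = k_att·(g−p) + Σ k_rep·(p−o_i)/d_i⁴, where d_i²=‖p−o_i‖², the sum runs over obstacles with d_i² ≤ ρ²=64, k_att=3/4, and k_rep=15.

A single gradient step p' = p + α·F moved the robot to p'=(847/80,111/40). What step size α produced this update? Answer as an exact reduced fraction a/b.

α = 1/20

F_att = 3/4·(g−p) = 3/4·(-16,-1) = (-12.0000,-0.7500)
o1: d²=260 > ρ²=64 → inactive
o2: d²=404 > ρ²=64 → inactive
o3: d²=2 ≤ ρ²=64; F_rep = 15·(1,-1)/2² = (3.7500,-3.7500)
o4: d²=545 > ρ²=64 → inactive
F = F_att + ΣF_rep = (-8.2500,-4.5000)
Δp = p'−p = (-0.4125,-0.2250); α = Δx/Fx = (-33/80) / (-33/4) = 1/20
check: Δy/Fy = (-9/40) / (-9/2) = 1/20 ✓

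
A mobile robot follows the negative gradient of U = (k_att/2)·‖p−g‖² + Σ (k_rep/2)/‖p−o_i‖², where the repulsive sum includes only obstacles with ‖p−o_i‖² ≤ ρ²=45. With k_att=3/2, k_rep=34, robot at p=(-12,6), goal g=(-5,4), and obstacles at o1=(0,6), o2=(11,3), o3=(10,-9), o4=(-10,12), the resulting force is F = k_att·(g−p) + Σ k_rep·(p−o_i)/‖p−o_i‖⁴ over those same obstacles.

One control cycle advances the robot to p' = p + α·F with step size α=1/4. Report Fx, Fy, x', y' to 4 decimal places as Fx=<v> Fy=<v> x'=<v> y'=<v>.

Fx=10.4575 Fy=-3.1275 x'=-9.3856 y'=5.2181

F_att = 3/2·(g−p) = 3/2·(7,-2) = (10.5000,-3.0000)
o1: d²=144 > ρ²=45 → inactive
o2: d²=538 > ρ²=45 → inactive
o3: d²=709 > ρ²=45 → inactive
o4: d²=40 ≤ ρ²=45; F_rep = 34·(-2,-6)/40² = (-0.0425,-0.1275)
F = F_att + ΣF_rep = (10.4575,-3.1275)
p' = p + 1/4·F = (-9.3856,5.2181)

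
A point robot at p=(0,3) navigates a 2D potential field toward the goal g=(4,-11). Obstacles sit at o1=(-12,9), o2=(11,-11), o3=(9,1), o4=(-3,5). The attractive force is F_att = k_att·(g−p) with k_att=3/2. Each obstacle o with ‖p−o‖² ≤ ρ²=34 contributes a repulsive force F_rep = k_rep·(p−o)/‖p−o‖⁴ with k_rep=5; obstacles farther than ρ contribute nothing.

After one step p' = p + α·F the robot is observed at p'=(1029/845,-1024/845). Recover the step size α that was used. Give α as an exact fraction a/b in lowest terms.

F_att = 3/2·(g−p) = 3/2·(4,-14) = (6.0000,-21.0000)
o1: d²=180 > ρ²=34 → inactive
o2: d²=317 > ρ²=34 → inactive
o3: d²=85 > ρ²=34 → inactive
o4: d²=13 ≤ ρ²=34; F_rep = 5·(3,-2)/13² = (0.0888,-0.0592)
F = F_att + ΣF_rep = (6.0888,-21.0592)
Δp = p'−p = (1.2178,-4.2118); α = Δx/Fx = (1029/845) / (1029/169) = 1/5
check: Δy/Fy = (-3559/845) / (-3559/169) = 1/5 ✓

α = 1/5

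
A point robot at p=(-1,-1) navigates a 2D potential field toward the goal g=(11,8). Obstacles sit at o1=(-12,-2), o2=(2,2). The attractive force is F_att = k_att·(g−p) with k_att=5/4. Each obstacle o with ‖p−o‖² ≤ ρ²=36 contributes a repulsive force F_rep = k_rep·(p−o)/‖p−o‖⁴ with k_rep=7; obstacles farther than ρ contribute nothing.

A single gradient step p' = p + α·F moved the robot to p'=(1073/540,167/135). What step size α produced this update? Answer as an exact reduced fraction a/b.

F_att = 5/4·(g−p) = 5/4·(12,9) = (15.0000,11.2500)
o1: d²=122 > ρ²=36 → inactive
o2: d²=18 ≤ ρ²=36; F_rep = 7·(-3,-3)/18² = (-0.0648,-0.0648)
F = F_att + ΣF_rep = (14.9352,11.1852)
Δp = p'−p = (2.9870,2.2370); α = Δx/Fx = (1613/540) / (1613/108) = 1/5
check: Δy/Fy = (302/135) / (302/27) = 1/5 ✓

α = 1/5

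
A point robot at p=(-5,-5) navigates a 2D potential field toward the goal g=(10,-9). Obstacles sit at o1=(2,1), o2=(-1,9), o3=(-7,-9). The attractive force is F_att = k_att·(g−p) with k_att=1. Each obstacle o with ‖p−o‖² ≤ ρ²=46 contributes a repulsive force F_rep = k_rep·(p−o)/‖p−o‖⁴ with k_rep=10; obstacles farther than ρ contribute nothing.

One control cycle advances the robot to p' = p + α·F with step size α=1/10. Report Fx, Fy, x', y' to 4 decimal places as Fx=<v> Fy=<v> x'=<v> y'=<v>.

F_att = 1·(g−p) = 1·(15,-4) = (15.0000,-4.0000)
o1: d²=85 > ρ²=46 → inactive
o2: d²=212 > ρ²=46 → inactive
o3: d²=20 ≤ ρ²=46; F_rep = 10·(2,4)/20² = (0.0500,0.1000)
F = F_att + ΣF_rep = (15.0500,-3.9000)
p' = p + 1/10·F = (-3.4950,-5.3900)

Fx=15.0500 Fy=-3.9000 x'=-3.4950 y'=-5.3900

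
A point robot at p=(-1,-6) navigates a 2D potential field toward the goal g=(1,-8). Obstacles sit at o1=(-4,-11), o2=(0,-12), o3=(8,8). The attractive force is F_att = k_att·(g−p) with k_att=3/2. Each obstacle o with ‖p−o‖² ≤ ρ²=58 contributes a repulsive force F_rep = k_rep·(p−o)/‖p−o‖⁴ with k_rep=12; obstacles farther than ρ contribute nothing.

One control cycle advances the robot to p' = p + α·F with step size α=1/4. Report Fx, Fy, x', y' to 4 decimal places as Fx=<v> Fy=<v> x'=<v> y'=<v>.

F_att = 3/2·(g−p) = 3/2·(2,-2) = (3.0000,-3.0000)
o1: d²=34 ≤ ρ²=58; F_rep = 12·(3,5)/34² = (0.0311,0.0519)
o2: d²=37 ≤ ρ²=58; F_rep = 12·(-1,6)/37² = (-0.0088,0.0526)
o3: d²=277 > ρ²=58 → inactive
F = F_att + ΣF_rep = (3.0224,-2.8955)
p' = p + 1/4·F = (-0.2444,-6.7239)

Fx=3.0224 Fy=-2.8955 x'=-0.2444 y'=-6.7239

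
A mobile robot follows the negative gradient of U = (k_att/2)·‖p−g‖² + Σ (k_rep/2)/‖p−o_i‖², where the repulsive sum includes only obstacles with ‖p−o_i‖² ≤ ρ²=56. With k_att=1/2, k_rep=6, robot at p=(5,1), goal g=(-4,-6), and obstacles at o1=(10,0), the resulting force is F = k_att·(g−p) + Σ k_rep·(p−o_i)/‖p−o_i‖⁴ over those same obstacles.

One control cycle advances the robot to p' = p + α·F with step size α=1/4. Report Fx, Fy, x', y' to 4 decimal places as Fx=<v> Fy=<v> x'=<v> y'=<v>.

F_att = 1/2·(g−p) = 1/2·(-9,-7) = (-4.5000,-3.5000)
o1: d²=26 ≤ ρ²=56; F_rep = 6·(-5,1)/26² = (-0.0444,0.0089)
F = F_att + ΣF_rep = (-4.5444,-3.4911)
p' = p + 1/4·F = (3.8639,0.1272)

Fx=-4.5444 Fy=-3.4911 x'=3.8639 y'=0.1272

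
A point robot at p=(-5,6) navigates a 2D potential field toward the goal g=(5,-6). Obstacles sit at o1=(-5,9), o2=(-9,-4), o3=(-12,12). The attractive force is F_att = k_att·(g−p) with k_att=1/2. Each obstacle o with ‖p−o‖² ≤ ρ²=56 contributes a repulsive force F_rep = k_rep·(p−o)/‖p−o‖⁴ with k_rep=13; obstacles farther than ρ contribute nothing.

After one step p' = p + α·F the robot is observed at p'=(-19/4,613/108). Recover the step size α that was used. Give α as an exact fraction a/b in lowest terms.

F_att = 1/2·(g−p) = 1/2·(10,-12) = (5.0000,-6.0000)
o1: d²=9 ≤ ρ²=56; F_rep = 13·(0,-3)/9² = (0.0000,-0.4815)
o2: d²=116 > ρ²=56 → inactive
o3: d²=85 > ρ²=56 → inactive
F = F_att + ΣF_rep = (5.0000,-6.4815)
Δp = p'−p = (0.2500,-0.3241); α = Δx/Fx = (1/4) / (5) = 1/20
check: Δy/Fy = (-35/108) / (-175/27) = 1/20 ✓

α = 1/20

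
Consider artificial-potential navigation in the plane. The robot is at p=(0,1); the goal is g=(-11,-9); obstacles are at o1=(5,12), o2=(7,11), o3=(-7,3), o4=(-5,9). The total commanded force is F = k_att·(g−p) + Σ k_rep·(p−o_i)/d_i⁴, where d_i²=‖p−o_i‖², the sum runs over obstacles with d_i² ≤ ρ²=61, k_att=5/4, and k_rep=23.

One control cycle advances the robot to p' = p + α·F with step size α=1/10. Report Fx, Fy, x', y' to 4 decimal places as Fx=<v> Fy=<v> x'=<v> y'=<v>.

F_att = 5/4·(g−p) = 5/4·(-11,-10) = (-13.7500,-12.5000)
o1: d²=146 > ρ²=61 → inactive
o2: d²=149 > ρ²=61 → inactive
o3: d²=53 ≤ ρ²=61; F_rep = 23·(7,-2)/53² = (0.0573,-0.0164)
o4: d²=89 > ρ²=61 → inactive
F = F_att + ΣF_rep = (-13.6927,-12.5164)
p' = p + 1/10·F = (-1.3693,-0.2516)

Fx=-13.6927 Fy=-12.5164 x'=-1.3693 y'=-0.2516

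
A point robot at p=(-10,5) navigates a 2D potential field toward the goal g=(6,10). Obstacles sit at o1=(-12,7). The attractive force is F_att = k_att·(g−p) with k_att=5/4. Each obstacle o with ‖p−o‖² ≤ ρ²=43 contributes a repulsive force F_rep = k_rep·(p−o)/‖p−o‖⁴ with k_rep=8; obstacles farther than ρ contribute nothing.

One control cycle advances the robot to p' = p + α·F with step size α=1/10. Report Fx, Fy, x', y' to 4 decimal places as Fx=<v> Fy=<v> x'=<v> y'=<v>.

F_att = 5/4·(g−p) = 5/4·(16,5) = (20.0000,6.2500)
o1: d²=8 ≤ ρ²=43; F_rep = 8·(2,-2)/8² = (0.2500,-0.2500)
F = F_att + ΣF_rep = (20.2500,6.0000)
p' = p + 1/10·F = (-7.9750,5.6000)

Fx=20.2500 Fy=6.0000 x'=-7.9750 y'=5.6000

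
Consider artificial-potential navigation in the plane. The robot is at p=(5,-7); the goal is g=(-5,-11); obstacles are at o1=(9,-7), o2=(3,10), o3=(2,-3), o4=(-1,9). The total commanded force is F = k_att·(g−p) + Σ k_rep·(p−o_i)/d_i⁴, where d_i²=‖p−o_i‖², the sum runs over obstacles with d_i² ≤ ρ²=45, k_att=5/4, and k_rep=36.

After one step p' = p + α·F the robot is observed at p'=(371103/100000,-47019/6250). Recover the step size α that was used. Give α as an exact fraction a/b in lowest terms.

F_att = 5/4·(g−p) = 5/4·(-10,-4) = (-12.5000,-5.0000)
o1: d²=16 ≤ ρ²=45; F_rep = 36·(-4,0)/16² = (-0.5625,0.0000)
o2: d²=293 > ρ²=45 → inactive
o3: d²=25 ≤ ρ²=45; F_rep = 36·(3,-4)/25² = (0.1728,-0.2304)
o4: d²=292 > ρ²=45 → inactive
F = F_att + ΣF_rep = (-12.8897,-5.2304)
Δp = p'−p = (-1.2890,-0.5230); α = Δx/Fx = (-128897/100000) / (-128897/10000) = 1/10
check: Δy/Fy = (-3269/6250) / (-3269/625) = 1/10 ✓

α = 1/10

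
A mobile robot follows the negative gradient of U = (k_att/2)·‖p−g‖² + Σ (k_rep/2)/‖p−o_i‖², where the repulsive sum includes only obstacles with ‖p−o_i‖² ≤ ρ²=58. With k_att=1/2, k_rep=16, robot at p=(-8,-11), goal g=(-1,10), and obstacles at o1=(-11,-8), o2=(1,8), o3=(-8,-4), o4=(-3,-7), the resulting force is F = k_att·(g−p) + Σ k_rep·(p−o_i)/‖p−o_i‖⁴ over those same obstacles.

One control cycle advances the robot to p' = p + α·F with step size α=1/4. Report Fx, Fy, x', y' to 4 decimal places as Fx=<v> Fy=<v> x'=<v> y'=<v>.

Fx=3.6006 Fy=10.2671 x'=-7.0999 y'=-8.4332

F_att = 1/2·(g−p) = 1/2·(7,21) = (3.5000,10.5000)
o1: d²=18 ≤ ρ²=58; F_rep = 16·(3,-3)/18² = (0.1481,-0.1481)
o2: d²=442 > ρ²=58 → inactive
o3: d²=49 ≤ ρ²=58; F_rep = 16·(0,-7)/49² = (0.0000,-0.0466)
o4: d²=41 ≤ ρ²=58; F_rep = 16·(-5,-4)/41² = (-0.0476,-0.0381)
F = F_att + ΣF_rep = (3.6006,10.2671)
p' = p + 1/4·F = (-7.0999,-8.4332)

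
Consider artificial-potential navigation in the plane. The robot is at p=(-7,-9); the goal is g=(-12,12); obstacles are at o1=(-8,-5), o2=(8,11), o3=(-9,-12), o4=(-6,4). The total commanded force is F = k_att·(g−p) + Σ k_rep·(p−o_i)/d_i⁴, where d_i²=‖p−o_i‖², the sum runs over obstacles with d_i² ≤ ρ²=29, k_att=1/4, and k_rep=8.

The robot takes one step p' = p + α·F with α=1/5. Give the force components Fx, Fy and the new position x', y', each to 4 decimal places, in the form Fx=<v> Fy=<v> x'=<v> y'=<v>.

F_att = 1/4·(g−p) = 1/4·(-5,21) = (-1.2500,5.2500)
o1: d²=17 ≤ ρ²=29; F_rep = 8·(1,-4)/17² = (0.0277,-0.1107)
o2: d²=625 > ρ²=29 → inactive
o3: d²=13 ≤ ρ²=29; F_rep = 8·(2,3)/13² = (0.0947,0.1420)
o4: d²=170 > ρ²=29 → inactive
F = F_att + ΣF_rep = (-1.1276,5.2813)
p' = p + 1/5·F = (-7.2255,-7.9437)

Fx=-1.1276 Fy=5.2813 x'=-7.2255 y'=-7.9437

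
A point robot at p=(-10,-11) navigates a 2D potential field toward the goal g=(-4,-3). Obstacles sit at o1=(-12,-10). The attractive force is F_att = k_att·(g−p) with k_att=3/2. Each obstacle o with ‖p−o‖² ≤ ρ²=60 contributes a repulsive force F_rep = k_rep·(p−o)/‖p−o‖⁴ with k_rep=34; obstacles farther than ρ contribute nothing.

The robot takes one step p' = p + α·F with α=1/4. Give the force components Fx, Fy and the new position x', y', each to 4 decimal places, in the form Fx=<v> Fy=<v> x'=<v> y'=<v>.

F_att = 3/2·(g−p) = 3/2·(6,8) = (9.0000,12.0000)
o1: d²=5 ≤ ρ²=60; F_rep = 34·(2,-1)/5² = (2.7200,-1.3600)
F = F_att + ΣF_rep = (11.7200,10.6400)
p' = p + 1/4·F = (-7.0700,-8.3400)

Fx=11.7200 Fy=10.6400 x'=-7.0700 y'=-8.3400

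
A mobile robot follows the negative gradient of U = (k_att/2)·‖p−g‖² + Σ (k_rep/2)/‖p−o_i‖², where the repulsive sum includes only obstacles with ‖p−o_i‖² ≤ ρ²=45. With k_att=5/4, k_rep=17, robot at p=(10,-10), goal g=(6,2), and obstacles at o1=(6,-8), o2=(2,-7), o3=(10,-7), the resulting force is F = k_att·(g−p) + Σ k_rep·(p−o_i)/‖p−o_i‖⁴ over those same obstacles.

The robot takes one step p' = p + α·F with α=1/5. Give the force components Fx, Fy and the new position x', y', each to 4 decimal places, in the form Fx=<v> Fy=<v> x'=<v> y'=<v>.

Fx=-4.8300 Fy=14.2854 x'=9.0340 y'=-7.1429

F_att = 5/4·(g−p) = 5/4·(-4,12) = (-5.0000,15.0000)
o1: d²=20 ≤ ρ²=45; F_rep = 17·(4,-2)/20² = (0.1700,-0.0850)
o2: d²=73 > ρ²=45 → inactive
o3: d²=9 ≤ ρ²=45; F_rep = 17·(0,-3)/9² = (0.0000,-0.6296)
F = F_att + ΣF_rep = (-4.8300,14.2854)
p' = p + 1/5·F = (9.0340,-7.1429)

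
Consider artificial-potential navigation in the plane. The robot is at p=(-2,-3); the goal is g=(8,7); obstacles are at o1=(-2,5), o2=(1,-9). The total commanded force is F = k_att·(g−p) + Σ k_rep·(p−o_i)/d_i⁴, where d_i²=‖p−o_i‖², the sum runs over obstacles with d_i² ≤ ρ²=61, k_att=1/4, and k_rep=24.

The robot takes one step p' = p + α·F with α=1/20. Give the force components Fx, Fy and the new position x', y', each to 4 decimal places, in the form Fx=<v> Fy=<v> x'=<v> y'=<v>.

Fx=2.4644 Fy=2.5711 x'=-1.8768 y'=-2.8714

F_att = 1/4·(g−p) = 1/4·(10,10) = (2.5000,2.5000)
o1: d²=64 > ρ²=61 → inactive
o2: d²=45 ≤ ρ²=61; F_rep = 24·(-3,6)/45² = (-0.0356,0.0711)
F = F_att + ΣF_rep = (2.4644,2.5711)
p' = p + 1/20·F = (-1.8768,-2.8714)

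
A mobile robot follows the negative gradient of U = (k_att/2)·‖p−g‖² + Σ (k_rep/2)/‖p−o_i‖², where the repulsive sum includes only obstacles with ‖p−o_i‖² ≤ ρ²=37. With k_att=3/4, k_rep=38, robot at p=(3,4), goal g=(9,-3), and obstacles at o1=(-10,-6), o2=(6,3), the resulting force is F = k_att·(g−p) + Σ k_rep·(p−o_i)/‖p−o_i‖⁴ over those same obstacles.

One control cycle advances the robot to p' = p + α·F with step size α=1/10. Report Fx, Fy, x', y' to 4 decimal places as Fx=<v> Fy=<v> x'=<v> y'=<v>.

F_att = 3/4·(g−p) = 3/4·(6,-7) = (4.5000,-5.2500)
o1: d²=269 > ρ²=37 → inactive
o2: d²=10 ≤ ρ²=37; F_rep = 38·(-3,1)/10² = (-1.1400,0.3800)
F = F_att + ΣF_rep = (3.3600,-4.8700)
p' = p + 1/10·F = (3.3360,3.5130)

Fx=3.3600 Fy=-4.8700 x'=3.3360 y'=3.5130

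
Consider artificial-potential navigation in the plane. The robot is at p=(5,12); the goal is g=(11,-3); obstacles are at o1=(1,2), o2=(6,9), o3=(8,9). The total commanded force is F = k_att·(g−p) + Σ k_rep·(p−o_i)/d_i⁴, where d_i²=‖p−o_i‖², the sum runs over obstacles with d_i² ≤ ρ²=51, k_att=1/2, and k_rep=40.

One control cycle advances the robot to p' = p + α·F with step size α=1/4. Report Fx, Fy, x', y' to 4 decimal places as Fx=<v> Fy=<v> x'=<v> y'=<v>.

Fx=2.2296 Fy=-5.9296 x'=5.5574 y'=10.5176

F_att = 1/2·(g−p) = 1/2·(6,-15) = (3.0000,-7.5000)
o1: d²=116 > ρ²=51 → inactive
o2: d²=10 ≤ ρ²=51; F_rep = 40·(-1,3)/10² = (-0.4000,1.2000)
o3: d²=18 ≤ ρ²=51; F_rep = 40·(-3,3)/18² = (-0.3704,0.3704)
F = F_att + ΣF_rep = (2.2296,-5.9296)
p' = p + 1/4·F = (5.5574,10.5176)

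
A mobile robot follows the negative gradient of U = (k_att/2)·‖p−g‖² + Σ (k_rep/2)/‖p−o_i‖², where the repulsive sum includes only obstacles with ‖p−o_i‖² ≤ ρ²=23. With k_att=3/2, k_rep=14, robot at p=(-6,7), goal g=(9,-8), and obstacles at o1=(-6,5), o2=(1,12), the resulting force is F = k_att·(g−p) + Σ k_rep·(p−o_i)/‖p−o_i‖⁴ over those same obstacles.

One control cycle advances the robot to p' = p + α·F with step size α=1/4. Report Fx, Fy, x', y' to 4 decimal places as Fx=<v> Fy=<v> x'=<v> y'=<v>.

Fx=22.5000 Fy=-20.7500 x'=-0.3750 y'=1.8125

F_att = 3/2·(g−p) = 3/2·(15,-15) = (22.5000,-22.5000)
o1: d²=4 ≤ ρ²=23; F_rep = 14·(0,2)/4² = (0.0000,1.7500)
o2: d²=74 > ρ²=23 → inactive
F = F_att + ΣF_rep = (22.5000,-20.7500)
p' = p + 1/4·F = (-0.3750,1.8125)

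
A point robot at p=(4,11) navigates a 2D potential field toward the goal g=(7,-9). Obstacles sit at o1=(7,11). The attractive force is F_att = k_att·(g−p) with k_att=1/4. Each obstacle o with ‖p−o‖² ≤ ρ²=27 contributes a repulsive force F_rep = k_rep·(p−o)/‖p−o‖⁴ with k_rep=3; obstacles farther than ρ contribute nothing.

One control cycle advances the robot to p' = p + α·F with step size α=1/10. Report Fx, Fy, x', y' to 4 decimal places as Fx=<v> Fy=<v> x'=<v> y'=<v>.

Fx=0.6389 Fy=-5.0000 x'=4.0639 y'=10.5000

F_att = 1/4·(g−p) = 1/4·(3,-20) = (0.7500,-5.0000)
o1: d²=9 ≤ ρ²=27; F_rep = 3·(-3,0)/9² = (-0.1111,0.0000)
F = F_att + ΣF_rep = (0.6389,-5.0000)
p' = p + 1/10·F = (4.0639,10.5000)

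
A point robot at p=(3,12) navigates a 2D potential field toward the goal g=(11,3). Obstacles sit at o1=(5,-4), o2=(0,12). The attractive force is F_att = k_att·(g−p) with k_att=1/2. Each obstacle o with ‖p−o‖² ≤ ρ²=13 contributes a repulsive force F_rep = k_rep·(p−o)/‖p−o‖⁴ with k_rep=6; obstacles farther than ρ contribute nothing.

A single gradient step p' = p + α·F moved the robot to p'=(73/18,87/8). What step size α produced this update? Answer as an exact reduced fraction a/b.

α = 1/4

F_att = 1/2·(g−p) = 1/2·(8,-9) = (4.0000,-4.5000)
o1: d²=260 > ρ²=13 → inactive
o2: d²=9 ≤ ρ²=13; F_rep = 6·(3,0)/9² = (0.2222,0.0000)
F = F_att + ΣF_rep = (4.2222,-4.5000)
Δp = p'−p = (1.0556,-1.1250); α = Δx/Fx = (19/18) / (38/9) = 1/4
check: Δy/Fy = (-9/8) / (-9/2) = 1/4 ✓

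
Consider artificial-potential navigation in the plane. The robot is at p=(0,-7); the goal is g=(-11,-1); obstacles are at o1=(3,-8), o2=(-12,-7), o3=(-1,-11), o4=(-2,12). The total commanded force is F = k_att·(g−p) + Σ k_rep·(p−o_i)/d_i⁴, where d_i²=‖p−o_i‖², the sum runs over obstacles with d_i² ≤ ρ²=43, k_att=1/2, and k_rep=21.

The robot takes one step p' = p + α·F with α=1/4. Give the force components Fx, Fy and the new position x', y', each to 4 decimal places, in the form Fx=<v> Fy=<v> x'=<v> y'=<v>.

F_att = 1/2·(g−p) = 1/2·(-11,6) = (-5.5000,3.0000)
o1: d²=10 ≤ ρ²=43; F_rep = 21·(-3,1)/10² = (-0.6300,0.2100)
o2: d²=144 > ρ²=43 → inactive
o3: d²=17 ≤ ρ²=43; F_rep = 21·(1,4)/17² = (0.0727,0.2907)
o4: d²=365 > ρ²=43 → inactive
F = F_att + ΣF_rep = (-6.0573,3.5007)
p' = p + 1/4·F = (-1.5143,-6.1248)

Fx=-6.0573 Fy=3.5007 x'=-1.5143 y'=-6.1248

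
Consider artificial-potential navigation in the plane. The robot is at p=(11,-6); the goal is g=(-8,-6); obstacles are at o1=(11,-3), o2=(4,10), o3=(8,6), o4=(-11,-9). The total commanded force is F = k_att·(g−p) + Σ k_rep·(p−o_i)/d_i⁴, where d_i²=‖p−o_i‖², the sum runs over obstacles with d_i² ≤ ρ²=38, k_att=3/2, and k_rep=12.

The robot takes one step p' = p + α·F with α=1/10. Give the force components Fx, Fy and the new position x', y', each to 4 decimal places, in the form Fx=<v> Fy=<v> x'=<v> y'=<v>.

F_att = 3/2·(g−p) = 3/2·(-19,0) = (-28.5000,0.0000)
o1: d²=9 ≤ ρ²=38; F_rep = 12·(0,-3)/9² = (0.0000,-0.4444)
o2: d²=305 > ρ²=38 → inactive
o3: d²=153 > ρ²=38 → inactive
o4: d²=493 > ρ²=38 → inactive
F = F_att + ΣF_rep = (-28.5000,-0.4444)
p' = p + 1/10·F = (8.1500,-6.0444)

Fx=-28.5000 Fy=-0.4444 x'=8.1500 y'=-6.0444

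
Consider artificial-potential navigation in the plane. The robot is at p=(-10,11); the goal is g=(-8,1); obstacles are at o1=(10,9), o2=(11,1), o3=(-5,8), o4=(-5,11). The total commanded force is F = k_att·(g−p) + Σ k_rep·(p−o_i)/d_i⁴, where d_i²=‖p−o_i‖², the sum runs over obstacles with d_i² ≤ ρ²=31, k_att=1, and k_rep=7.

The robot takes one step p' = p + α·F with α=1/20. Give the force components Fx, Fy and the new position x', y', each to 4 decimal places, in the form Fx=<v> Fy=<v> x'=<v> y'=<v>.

F_att = 1·(g−p) = 1·(2,-10) = (2.0000,-10.0000)
o1: d²=404 > ρ²=31 → inactive
o2: d²=541 > ρ²=31 → inactive
o3: d²=34 > ρ²=31 → inactive
o4: d²=25 ≤ ρ²=31; F_rep = 7·(-5,0)/25² = (-0.0560,0.0000)
F = F_att + ΣF_rep = (1.9440,-10.0000)
p' = p + 1/20·F = (-9.9028,10.5000)

Fx=1.9440 Fy=-10.0000 x'=-9.9028 y'=10.5000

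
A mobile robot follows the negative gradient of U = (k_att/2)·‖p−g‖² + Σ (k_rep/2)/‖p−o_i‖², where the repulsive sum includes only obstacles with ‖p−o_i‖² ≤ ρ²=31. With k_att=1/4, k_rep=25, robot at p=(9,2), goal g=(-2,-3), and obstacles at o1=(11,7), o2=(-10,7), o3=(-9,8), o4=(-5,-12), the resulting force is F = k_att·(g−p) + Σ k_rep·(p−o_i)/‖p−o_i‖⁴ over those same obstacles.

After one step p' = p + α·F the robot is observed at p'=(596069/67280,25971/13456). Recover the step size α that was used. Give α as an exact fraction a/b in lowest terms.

α = 1/20

F_att = 1/4·(g−p) = 1/4·(-11,-5) = (-2.7500,-1.2500)
o1: d²=29 ≤ ρ²=31; F_rep = 25·(-2,-5)/29² = (-0.0595,-0.1486)
o2: d²=386 > ρ²=31 → inactive
o3: d²=360 > ρ²=31 → inactive
o4: d²=392 > ρ²=31 → inactive
F = F_att + ΣF_rep = (-2.8095,-1.3986)
Δp = p'−p = (-0.1405,-0.0699); α = Δx/Fx = (-9451/67280) / (-9451/3364) = 1/20
check: Δy/Fy = (-941/13456) / (-4705/3364) = 1/20 ✓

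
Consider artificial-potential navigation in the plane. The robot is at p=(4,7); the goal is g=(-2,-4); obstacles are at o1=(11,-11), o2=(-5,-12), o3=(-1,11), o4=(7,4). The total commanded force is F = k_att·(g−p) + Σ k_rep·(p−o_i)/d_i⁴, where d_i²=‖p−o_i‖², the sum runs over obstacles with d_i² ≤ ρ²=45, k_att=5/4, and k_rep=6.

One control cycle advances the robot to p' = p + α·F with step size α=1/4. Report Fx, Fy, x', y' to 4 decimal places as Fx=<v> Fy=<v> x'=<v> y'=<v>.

F_att = 5/4·(g−p) = 5/4·(-6,-11) = (-7.5000,-13.7500)
o1: d²=373 > ρ²=45 → inactive
o2: d²=442 > ρ²=45 → inactive
o3: d²=41 ≤ ρ²=45; F_rep = 6·(5,-4)/41² = (0.0178,-0.0143)
o4: d²=18 ≤ ρ²=45; F_rep = 6·(-3,3)/18² = (-0.0556,0.0556)
F = F_att + ΣF_rep = (-7.5377,-13.7087)
p' = p + 1/4·F = (2.1156,3.5728)

Fx=-7.5377 Fy=-13.7087 x'=2.1156 y'=3.5728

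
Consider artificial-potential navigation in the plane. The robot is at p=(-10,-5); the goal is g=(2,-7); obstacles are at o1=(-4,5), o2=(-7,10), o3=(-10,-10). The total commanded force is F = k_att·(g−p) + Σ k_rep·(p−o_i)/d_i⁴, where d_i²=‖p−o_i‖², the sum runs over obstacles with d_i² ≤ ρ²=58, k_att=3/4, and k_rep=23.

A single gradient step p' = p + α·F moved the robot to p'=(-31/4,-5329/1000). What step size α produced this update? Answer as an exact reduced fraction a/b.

α = 1/4

F_att = 3/4·(g−p) = 3/4·(12,-2) = (9.0000,-1.5000)
o1: d²=136 > ρ²=58 → inactive
o2: d²=234 > ρ²=58 → inactive
o3: d²=25 ≤ ρ²=58; F_rep = 23·(0,5)/25² = (0.0000,0.1840)
F = F_att + ΣF_rep = (9.0000,-1.3160)
Δp = p'−p = (2.2500,-0.3290); α = Δx/Fx = (9/4) / (9) = 1/4
check: Δy/Fy = (-329/1000) / (-329/250) = 1/4 ✓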